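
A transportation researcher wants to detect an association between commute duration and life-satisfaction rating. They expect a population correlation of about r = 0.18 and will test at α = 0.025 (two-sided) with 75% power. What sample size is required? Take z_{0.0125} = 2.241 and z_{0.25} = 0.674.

n = 260

Fisher's z: C = ½·ln((1+r)/(1−r)) = ½·ln(1.4390) = 0.1820.
n = ((z_{α/2} + z_β)/C)² + 3.
(2.241 + 0.674) / 0.1820 = 2.915 / 0.1820 = 16.016.
n = 16.016² + 3 = 256.53 + 3 = 259.5.
Round up.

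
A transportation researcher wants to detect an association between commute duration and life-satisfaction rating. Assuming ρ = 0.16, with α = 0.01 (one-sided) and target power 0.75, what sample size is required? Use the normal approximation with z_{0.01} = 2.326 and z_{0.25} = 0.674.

Fisher's z: C = ½·ln((1+r)/(1−r)) = ½·ln(1.3810) = 0.1614.
n = ((z_{α} + z_β)/C)² + 3.
(2.326 + 0.674) / 0.1614 = 3.000 / 0.1614 = 18.587.
n = 18.587² + 3 = 345.49 + 3 = 348.5.
Round up.

n = 349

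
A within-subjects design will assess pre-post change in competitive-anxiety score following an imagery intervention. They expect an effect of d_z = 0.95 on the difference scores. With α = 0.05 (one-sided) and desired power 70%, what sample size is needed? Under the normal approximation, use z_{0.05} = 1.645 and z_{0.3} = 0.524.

n = 6 pairs

For a paired (one-sample on differences) test: n = ((z_{α} + z_β) / d)².
z_{α} + z_β = 1.645 + 0.524 = 2.169.
n = (2.169 / 0.95)² = 2.283² = 5.21.
Round up.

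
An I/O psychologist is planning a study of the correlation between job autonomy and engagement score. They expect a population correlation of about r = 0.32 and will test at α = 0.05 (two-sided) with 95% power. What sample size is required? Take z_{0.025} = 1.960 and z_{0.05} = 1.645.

n = 122

Fisher's z: C = ½·ln((1+r)/(1−r)) = ½·ln(1.9412) = 0.3316.
n = ((z_{α/2} + z_β)/C)² + 3.
(1.960 + 1.645) / 0.3316 = 3.605 / 0.3316 = 10.872.
n = 10.872² + 3 = 118.19 + 3 = 121.2.
Round up.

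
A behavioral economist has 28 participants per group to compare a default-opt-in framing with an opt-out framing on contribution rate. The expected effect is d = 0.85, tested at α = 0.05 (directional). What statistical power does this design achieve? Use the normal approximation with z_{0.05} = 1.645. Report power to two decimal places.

For two equal groups, power = Φ(d·√(n/2) − z_{α}).
d·√(n/2) = 0.85 × √(28/2) = 0.85 × 3.742 = 3.180.
z_β = 3.180 − 1.645 = 1.535.
Power = Φ(1.535) = 0.938.

power ≈ 0.94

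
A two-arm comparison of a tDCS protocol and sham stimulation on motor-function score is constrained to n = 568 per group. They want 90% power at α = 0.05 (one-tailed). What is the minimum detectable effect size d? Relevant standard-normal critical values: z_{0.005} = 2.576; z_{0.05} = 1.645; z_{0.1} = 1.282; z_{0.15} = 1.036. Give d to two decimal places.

d_min ≈ 0.17

For two independent groups of n = 568 each: d_min = (z_{α} + z_β)·√(2/n).
z-sum = 1.645 + 1.282 = 2.927.
d_min = 2.927 × √(2/568) = 2.927 × 0.0593 = 0.174.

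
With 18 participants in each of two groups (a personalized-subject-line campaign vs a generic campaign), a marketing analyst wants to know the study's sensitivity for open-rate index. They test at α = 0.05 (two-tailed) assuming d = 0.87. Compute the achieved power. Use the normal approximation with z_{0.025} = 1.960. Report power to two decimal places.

For two equal groups, power = Φ(d·√(n/2) − z_{α/2}).
d·√(n/2) = 0.87 × √(18/2) = 0.87 × 3.000 = 2.610.
z_β = 2.610 − 1.960 = 0.650.
Power = Φ(0.650) = 0.742.

power ≈ 0.74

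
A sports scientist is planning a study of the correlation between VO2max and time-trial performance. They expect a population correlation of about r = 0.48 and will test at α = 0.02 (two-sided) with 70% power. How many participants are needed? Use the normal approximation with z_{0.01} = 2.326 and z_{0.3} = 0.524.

Fisher's z: C = ½·ln((1+r)/(1−r)) = ½·ln(2.8462) = 0.5230.
n = ((z_{α/2} + z_β)/C)² + 3.
(2.326 + 0.524) / 0.5230 = 2.850 / 0.5230 = 5.449.
n = 5.449² + 3 = 29.70 + 3 = 32.7.
Round up.

n = 33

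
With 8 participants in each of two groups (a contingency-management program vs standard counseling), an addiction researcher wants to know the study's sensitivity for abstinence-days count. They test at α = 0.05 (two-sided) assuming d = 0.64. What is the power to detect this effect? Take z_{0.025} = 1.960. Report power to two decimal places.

power ≈ 0.25

For two equal groups, power = Φ(d·√(n/2) − z_{α/2}).
d·√(n/2) = 0.64 × √(8/2) = 0.64 × 2.000 = 1.280.
z_β = 1.280 − 1.960 = -0.680.
Power = Φ(-0.680) = 0.248.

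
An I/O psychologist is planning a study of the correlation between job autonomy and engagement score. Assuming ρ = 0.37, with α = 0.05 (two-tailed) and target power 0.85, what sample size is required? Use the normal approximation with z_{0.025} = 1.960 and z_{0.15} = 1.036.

n = 63

Fisher's z: C = ½·ln((1+r)/(1−r)) = ½·ln(2.1746) = 0.3884.
n = ((z_{α/2} + z_β)/C)² + 3.
(1.960 + 1.036) / 0.3884 = 2.996 / 0.3884 = 7.714.
n = 7.714² + 3 = 59.50 + 3 = 62.5.
Round up.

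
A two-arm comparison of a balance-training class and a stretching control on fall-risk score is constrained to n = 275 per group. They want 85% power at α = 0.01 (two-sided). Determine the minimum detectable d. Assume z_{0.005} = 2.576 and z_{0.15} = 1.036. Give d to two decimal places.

d_min ≈ 0.31

For two independent groups of n = 275 each: d_min = (z_{α/2} + z_β)·√(2/n).
z-sum = 2.576 + 1.036 = 3.612.
d_min = 3.612 × √(2/275) = 3.612 × 0.0853 = 0.308.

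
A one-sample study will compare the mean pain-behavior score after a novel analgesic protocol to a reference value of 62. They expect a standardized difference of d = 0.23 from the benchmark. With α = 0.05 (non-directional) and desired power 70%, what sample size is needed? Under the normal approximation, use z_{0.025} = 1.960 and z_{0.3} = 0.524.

n = 117

For a one-sample test: n = ((z_{α/2} + z_β) / d)².
z_{α/2} + z_β = 1.960 + 0.524 = 2.484.
n = (2.484 / 0.23)² = 10.800² = 116.64.
Round up.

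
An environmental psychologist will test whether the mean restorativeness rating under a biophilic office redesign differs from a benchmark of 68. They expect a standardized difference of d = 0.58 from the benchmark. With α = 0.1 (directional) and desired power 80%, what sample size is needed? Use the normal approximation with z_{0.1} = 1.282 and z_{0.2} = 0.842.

n = 14

For a one-sample test: n = ((z_{α} + z_β) / d)².
z_{α} + z_β = 1.282 + 0.842 = 2.124.
n = (2.124 / 0.58)² = 3.662² = 13.41.
Round up.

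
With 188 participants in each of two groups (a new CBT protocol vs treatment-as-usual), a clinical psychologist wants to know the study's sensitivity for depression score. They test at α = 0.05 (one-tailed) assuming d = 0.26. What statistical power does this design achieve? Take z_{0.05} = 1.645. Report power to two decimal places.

power ≈ 0.81

For two equal groups, power = Φ(d·√(n/2) − z_{α}).
d·√(n/2) = 0.26 × √(188/2) = 0.26 × 9.695 = 2.521.
z_β = 2.521 − 1.645 = 0.876.
Power = Φ(0.876) = 0.809.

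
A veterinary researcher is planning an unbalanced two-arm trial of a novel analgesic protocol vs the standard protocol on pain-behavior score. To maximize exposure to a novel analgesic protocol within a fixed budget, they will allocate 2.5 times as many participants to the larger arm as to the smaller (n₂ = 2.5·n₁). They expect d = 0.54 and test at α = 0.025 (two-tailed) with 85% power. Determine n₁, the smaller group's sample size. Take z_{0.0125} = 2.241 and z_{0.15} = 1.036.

With allocation ratio k = n₂/n₁ = 2.5, Var(x̄₁−x̄₂) = σ²(1/n₁ + 1/(k·n₁)) = σ²·(k+1)/(k·n₁).
So n₁ = (1 + 1/k)·((z_{α/2} + z_β)/d)² = 1.400 × (3.277/0.54)².
n₁ = 1.400 × 36.83 = 51.6.
Round up: n₁ = 52, giving n₂ = 2.5 × 52 = 130.

n₁ = 52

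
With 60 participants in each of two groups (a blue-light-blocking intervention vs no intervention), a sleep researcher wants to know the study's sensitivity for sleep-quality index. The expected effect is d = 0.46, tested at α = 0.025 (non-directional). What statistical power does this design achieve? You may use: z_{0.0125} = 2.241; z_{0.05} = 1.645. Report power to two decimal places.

For two equal groups, power = Φ(d·√(n/2) − z_{α/2}).
d·√(n/2) = 0.46 × √(60/2) = 0.46 × 5.477 = 2.520.
z_β = 2.520 − 2.241 = 0.279.
Power = Φ(0.279) = 0.610.

power ≈ 0.61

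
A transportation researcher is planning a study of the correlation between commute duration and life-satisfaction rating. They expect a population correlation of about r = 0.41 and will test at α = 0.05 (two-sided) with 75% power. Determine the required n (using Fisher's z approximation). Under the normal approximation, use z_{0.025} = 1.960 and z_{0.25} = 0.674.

Fisher's z: C = ½·ln((1+r)/(1−r)) = ½·ln(2.3898) = 0.4356.
n = ((z_{α/2} + z_β)/C)² + 3.
(1.960 + 0.674) / 0.4356 = 2.634 / 0.4356 = 6.047.
n = 6.047² + 3 = 36.56 + 3 = 39.6.
Round up.

n = 40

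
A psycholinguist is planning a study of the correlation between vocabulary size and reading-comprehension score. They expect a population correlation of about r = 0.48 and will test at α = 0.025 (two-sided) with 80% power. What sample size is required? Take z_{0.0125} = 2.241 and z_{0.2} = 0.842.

n = 38

Fisher's z: C = ½·ln((1+r)/(1−r)) = ½·ln(2.8462) = 0.5230.
n = ((z_{α/2} + z_β)/C)² + 3.
(2.241 + 0.842) / 0.5230 = 3.083 / 0.5230 = 5.895.
n = 5.895² + 3 = 34.75 + 3 = 37.7.
Round up.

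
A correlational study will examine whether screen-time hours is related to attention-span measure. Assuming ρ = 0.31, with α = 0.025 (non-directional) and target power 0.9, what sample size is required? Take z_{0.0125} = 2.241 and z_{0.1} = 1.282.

n = 124

Fisher's z: C = ½·ln((1+r)/(1−r)) = ½·ln(1.8986) = 0.3205.
n = ((z_{α/2} + z_β)/C)² + 3.
(2.241 + 1.282) / 0.3205 = 3.523 / 0.3205 = 10.992.
n = 10.992² + 3 = 120.83 + 3 = 123.8.
Round up.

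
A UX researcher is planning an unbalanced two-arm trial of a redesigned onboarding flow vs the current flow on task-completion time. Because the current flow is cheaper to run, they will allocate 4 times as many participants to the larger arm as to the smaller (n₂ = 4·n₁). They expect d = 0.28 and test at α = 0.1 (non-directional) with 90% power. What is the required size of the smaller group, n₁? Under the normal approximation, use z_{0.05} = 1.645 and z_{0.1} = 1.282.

With allocation ratio k = n₂/n₁ = 4, Var(x̄₁−x̄₂) = σ²(1/n₁ + 1/(k·n₁)) = σ²·(k+1)/(k·n₁).
So n₁ = (1 + 1/k)·((z_{α/2} + z_β)/d)² = 1.250 × (2.927/0.28)².
n₁ = 1.250 × 109.28 = 136.6.
Round up: n₁ = 137, giving n₂ = 4 × 137 = 548.

n₁ = 137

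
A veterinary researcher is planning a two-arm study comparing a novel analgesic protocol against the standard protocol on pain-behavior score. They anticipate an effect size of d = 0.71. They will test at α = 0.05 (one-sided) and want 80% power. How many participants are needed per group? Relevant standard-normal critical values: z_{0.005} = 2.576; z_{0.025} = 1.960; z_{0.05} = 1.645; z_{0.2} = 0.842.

n = 25 per group

For two independent groups with equal n: n = 2·((z_{α} + z_β) / d)².
z_{α} + z_β = 1.645 + 0.842 = 2.487.
n = 2 × (2.487 / 0.71)² = 2 × 3.503² = 2 × 12.27 = 24.5.
Round up to the next whole participant.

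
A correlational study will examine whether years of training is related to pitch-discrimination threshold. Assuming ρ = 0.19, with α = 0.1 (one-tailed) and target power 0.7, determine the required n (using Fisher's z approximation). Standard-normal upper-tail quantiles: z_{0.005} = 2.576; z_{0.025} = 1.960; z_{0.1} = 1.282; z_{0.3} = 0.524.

Fisher's z: C = ½·ln((1+r)/(1−r)) = ½·ln(1.4691) = 0.1923.
n = ((z_{α} + z_β)/C)² + 3.
(1.282 + 0.524) / 0.1923 = 1.806 / 0.1923 = 9.392.
n = 9.392² + 3 = 88.20 + 3 = 91.2.
Round up.

n = 92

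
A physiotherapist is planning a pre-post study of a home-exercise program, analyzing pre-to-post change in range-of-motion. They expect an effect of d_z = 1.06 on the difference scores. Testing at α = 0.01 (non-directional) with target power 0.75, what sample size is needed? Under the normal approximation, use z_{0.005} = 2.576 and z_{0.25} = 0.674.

For a paired (one-sample on differences) test: n = ((z_{α/2} + z_β) / d)².
z_{α/2} + z_β = 2.576 + 0.674 = 3.250.
n = (3.250 / 1.06)² = 3.066² = 9.40.
Round up.

n = 10 pairs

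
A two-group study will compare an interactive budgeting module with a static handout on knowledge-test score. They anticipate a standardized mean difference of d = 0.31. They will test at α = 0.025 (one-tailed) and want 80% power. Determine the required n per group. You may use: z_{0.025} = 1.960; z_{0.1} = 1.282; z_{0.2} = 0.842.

n = 164 per group

For two independent groups with equal n: n = 2·((z_{α} + z_β) / d)².
z_{α} + z_β = 1.960 + 0.842 = 2.802.
n = 2 × (2.802 / 0.31)² = 2 × 9.039² = 2 × 81.70 = 163.4.
Round up to the next whole participant.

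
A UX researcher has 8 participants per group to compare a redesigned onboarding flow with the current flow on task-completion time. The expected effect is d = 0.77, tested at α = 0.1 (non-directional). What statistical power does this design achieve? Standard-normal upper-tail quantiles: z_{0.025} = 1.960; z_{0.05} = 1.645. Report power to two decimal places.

For two equal groups, power = Φ(d·√(n/2) − z_{α/2}).
d·√(n/2) = 0.77 × √(8/2) = 0.77 × 2.000 = 1.540.
z_β = 1.540 − 1.645 = -0.105.
Power = Φ(-0.105) = 0.458.

power ≈ 0.46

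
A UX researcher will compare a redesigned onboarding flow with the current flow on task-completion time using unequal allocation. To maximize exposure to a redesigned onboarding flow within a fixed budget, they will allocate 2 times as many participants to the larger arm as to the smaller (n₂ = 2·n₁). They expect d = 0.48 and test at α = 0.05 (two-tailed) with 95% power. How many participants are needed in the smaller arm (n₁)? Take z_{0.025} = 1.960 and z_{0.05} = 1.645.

With allocation ratio k = n₂/n₁ = 2, Var(x̄₁−x̄₂) = σ²(1/n₁ + 1/(k·n₁)) = σ²·(k+1)/(k·n₁).
So n₁ = (1 + 1/k)·((z_{α/2} + z_β)/d)² = 1.500 × (3.605/0.48)².
n₁ = 1.500 × 56.41 = 84.6.
Round up: n₁ = 85, giving n₂ = 2 × 85 = 170.

n₁ = 85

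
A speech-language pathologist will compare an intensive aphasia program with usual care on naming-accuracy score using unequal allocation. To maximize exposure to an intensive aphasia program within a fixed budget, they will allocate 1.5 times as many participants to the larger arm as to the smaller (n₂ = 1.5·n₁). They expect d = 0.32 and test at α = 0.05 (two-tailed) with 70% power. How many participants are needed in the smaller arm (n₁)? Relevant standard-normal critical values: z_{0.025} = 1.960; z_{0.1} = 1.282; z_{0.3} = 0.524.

n₁ = 101

With allocation ratio k = n₂/n₁ = 1.5, Var(x̄₁−x̄₂) = σ²(1/n₁ + 1/(k·n₁)) = σ²·(k+1)/(k·n₁).
So n₁ = (1 + 1/k)·((z_{α/2} + z_β)/d)² = 1.667 × (2.484/0.32)².
n₁ = 1.667 × 60.26 = 100.4.
Round up: n₁ = 101, giving n₂ = ⌈1.5 × 101⌉ = ⌈151.5⌉ = 152.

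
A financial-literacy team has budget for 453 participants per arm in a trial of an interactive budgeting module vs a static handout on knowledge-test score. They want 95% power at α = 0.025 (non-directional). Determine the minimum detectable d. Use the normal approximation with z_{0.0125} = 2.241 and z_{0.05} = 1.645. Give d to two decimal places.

For two independent groups of n = 453 each: d_min = (z_{α/2} + z_β)·√(2/n).
z-sum = 2.241 + 1.645 = 3.886.
d_min = 3.886 × √(2/453) = 3.886 × 0.0664 = 0.258.

d_min ≈ 0.26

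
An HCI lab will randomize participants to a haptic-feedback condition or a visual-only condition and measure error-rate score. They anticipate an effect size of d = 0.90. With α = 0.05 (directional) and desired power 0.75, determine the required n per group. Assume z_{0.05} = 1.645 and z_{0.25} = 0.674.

n = 14 per group

For two independent groups with equal n: n = 2·((z_{α} + z_β) / d)².
z_{α} + z_β = 1.645 + 0.674 = 2.319.
n = 2 × (2.319 / 0.90)² = 2 × 2.577² = 2 × 6.64 = 13.3.
Round up to the next whole participant.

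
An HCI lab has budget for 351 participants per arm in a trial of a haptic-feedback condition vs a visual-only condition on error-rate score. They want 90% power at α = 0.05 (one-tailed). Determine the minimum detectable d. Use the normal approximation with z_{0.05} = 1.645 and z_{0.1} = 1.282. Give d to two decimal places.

d_min ≈ 0.22

For two independent groups of n = 351 each: d_min = (z_{α} + z_β)·√(2/n).
z-sum = 1.645 + 1.282 = 2.927.
d_min = 2.927 × √(2/351) = 2.927 × 0.0755 = 0.221.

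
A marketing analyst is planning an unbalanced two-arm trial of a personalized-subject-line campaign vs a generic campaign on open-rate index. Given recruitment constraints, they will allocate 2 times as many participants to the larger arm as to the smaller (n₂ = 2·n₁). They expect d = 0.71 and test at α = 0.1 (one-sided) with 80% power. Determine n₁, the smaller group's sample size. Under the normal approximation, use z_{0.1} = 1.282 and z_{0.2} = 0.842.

With allocation ratio k = n₂/n₁ = 2, Var(x̄₁−x̄₂) = σ²(1/n₁ + 1/(k·n₁)) = σ²·(k+1)/(k·n₁).
So n₁ = (1 + 1/k)·((z_{α} + z_β)/d)² = 1.500 × (2.124/0.71)².
n₁ = 1.500 × 8.95 = 13.4.
Round up: n₁ = 14, giving n₂ = 2 × 14 = 28.

n₁ = 14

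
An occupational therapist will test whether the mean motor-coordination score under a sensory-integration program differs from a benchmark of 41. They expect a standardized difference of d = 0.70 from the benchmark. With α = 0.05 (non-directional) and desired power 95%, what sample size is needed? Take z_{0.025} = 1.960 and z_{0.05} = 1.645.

For a one-sample test: n = ((z_{α/2} + z_β) / d)².
z_{α/2} + z_β = 1.960 + 1.645 = 3.605.
n = (3.605 / 0.70)² = 5.150² = 26.52.
Round up.

n = 27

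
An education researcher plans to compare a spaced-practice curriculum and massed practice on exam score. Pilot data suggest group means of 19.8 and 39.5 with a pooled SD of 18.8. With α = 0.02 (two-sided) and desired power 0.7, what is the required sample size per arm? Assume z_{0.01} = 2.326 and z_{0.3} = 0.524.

Cohen's d = |M₁ − M₂| / SD_pooled = |19.8 − 39.5| / 18.8 = 19.7 / 18.8 = 1.048.
For two independent groups with equal n: n = 2·((z_{α/2} + z_β) / d)².
z_{α/2} + z_β = 2.326 + 0.524 = 2.850.
n = 2 × (2.850 / 1.048)² = 2 × 2.719² = 2 × 7.40 = 14.8.
Round up to the next whole participant.

n = 15 per group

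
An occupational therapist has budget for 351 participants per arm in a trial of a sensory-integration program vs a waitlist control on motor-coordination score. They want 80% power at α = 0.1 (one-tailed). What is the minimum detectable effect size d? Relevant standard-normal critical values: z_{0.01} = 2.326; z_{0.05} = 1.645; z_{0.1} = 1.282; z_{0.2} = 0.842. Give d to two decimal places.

For two independent groups of n = 351 each: d_min = (z_{α} + z_β)·√(2/n).
z-sum = 1.282 + 0.842 = 2.124.
d_min = 2.124 × √(2/351) = 2.124 × 0.0755 = 0.160.

d_min ≈ 0.16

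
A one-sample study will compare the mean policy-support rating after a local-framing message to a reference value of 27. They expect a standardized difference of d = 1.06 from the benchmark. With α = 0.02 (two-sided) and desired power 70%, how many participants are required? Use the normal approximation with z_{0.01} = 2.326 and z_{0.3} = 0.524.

For a one-sample test: n = ((z_{α/2} + z_β) / d)².
z_{α/2} + z_β = 2.326 + 0.524 = 2.850.
n = (2.850 / 1.06)² = 2.689² = 7.23.
Round up.

n = 8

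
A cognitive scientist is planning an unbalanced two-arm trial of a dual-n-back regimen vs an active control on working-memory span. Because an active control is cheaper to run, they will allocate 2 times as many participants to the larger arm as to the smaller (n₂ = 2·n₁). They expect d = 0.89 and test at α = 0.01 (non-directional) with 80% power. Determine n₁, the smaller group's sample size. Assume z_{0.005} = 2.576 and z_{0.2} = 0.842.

With allocation ratio k = n₂/n₁ = 2, Var(x̄₁−x̄₂) = σ²(1/n₁ + 1/(k·n₁)) = σ²·(k+1)/(k·n₁).
So n₁ = (1 + 1/k)·((z_{α/2} + z_β)/d)² = 1.500 × (3.418/0.89)².
n₁ = 1.500 × 14.75 = 22.1.
Round up: n₁ = 23, giving n₂ = 2 × 23 = 46.

n₁ = 23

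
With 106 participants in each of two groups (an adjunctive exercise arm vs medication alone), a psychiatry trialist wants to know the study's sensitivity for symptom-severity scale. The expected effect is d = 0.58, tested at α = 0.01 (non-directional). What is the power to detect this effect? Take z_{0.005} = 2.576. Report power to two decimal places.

For two equal groups, power = Φ(d·√(n/2) − z_{α/2}).
d·√(n/2) = 0.58 × √(106/2) = 0.58 × 7.280 = 4.222.
z_β = 4.222 − 2.576 = 1.646.
Power = Φ(1.646) = 0.950.

power ≈ 0.95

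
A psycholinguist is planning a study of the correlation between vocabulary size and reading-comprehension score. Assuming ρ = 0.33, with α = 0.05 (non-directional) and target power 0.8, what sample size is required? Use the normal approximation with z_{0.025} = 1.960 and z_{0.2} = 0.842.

Fisher's z: C = ½·ln((1+r)/(1−r)) = ½·ln(1.9851) = 0.3428.
n = ((z_{α/2} + z_β)/C)² + 3.
(1.960 + 0.842) / 0.3428 = 2.802 / 0.3428 = 8.174.
n = 8.174² + 3 = 66.81 + 3 = 69.8.
Round up.

n = 70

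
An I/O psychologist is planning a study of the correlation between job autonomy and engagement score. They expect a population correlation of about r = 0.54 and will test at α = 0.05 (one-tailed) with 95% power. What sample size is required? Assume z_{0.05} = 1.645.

Fisher's z: C = ½·ln((1+r)/(1−r)) = ½·ln(3.3478) = 0.6042.
n = ((z_{α} + z_β)/C)² + 3.
(1.645 + 1.645) / 0.6042 = 3.290 / 0.6042 = 5.445.
n = 5.445² + 3 = 29.65 + 3 = 32.7.
Round up.

n = 33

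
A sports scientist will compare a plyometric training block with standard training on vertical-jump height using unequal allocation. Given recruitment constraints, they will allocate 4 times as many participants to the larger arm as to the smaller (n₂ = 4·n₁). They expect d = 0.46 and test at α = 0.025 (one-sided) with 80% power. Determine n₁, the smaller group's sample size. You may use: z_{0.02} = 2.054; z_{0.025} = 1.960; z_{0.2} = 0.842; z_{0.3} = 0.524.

n₁ = 47

With allocation ratio k = n₂/n₁ = 4, Var(x̄₁−x̄₂) = σ²(1/n₁ + 1/(k·n₁)) = σ²·(k+1)/(k·n₁).
So n₁ = (1 + 1/k)·((z_{α} + z_β)/d)² = 1.250 × (2.802/0.46)².
n₁ = 1.250 × 37.10 = 46.4.
Round up: n₁ = 47, giving n₂ = 4 × 47 = 188.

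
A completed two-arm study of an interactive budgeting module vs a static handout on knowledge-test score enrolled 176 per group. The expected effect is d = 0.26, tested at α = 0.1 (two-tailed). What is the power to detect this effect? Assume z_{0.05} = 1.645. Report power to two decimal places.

power ≈ 0.79

For two equal groups, power = Φ(d·√(n/2) − z_{α/2}).
d·√(n/2) = 0.26 × √(176/2) = 0.26 × 9.381 = 2.439.
z_β = 2.439 − 1.645 = 0.794.
Power = Φ(0.794) = 0.786.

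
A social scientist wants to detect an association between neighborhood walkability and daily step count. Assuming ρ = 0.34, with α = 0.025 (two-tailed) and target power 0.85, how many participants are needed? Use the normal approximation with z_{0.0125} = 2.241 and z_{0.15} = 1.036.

n = 89

Fisher's z: C = ½·ln((1+r)/(1−r)) = ½·ln(2.0303) = 0.3541.
n = ((z_{α/2} + z_β)/C)² + 3.
(2.241 + 1.036) / 0.3541 = 3.277 / 0.3541 = 9.254.
n = 9.254² + 3 = 85.64 + 3 = 88.6.
Round up.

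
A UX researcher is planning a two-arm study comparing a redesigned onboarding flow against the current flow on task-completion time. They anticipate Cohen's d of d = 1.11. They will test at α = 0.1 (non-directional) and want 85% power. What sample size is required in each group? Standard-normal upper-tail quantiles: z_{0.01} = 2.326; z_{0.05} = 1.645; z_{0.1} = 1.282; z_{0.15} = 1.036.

n = 12 per group

For two independent groups with equal n: n = 2·((z_{α/2} + z_β) / d)².
z_{α/2} + z_β = 1.645 + 1.036 = 2.681.
n = 2 × (2.681 / 1.11)² = 2 × 2.415² = 2 × 5.83 = 11.7.
Round up to the next whole participant.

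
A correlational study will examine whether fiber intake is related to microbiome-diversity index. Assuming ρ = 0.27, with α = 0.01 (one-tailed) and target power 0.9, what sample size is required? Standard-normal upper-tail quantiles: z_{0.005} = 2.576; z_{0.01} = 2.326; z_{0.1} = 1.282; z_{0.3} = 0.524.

Fisher's z: C = ½·ln((1+r)/(1−r)) = ½·ln(1.7397) = 0.2769.
n = ((z_{α} + z_β)/C)² + 3.
(2.326 + 1.282) / 0.2769 = 3.608 / 0.2769 = 13.030.
n = 13.030² + 3 = 169.78 + 3 = 172.8.
Round up.

n = 173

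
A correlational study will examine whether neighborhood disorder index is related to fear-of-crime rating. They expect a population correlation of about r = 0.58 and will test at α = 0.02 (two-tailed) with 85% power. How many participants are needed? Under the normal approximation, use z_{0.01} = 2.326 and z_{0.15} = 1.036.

Fisher's z: C = ½·ln((1+r)/(1−r)) = ½·ln(3.7619) = 0.6625.
n = ((z_{α/2} + z_β)/C)² + 3.
(2.326 + 1.036) / 0.6625 = 3.362 / 0.6625 = 5.075.
n = 5.075² + 3 = 25.75 + 3 = 28.8.
Round up.

n = 29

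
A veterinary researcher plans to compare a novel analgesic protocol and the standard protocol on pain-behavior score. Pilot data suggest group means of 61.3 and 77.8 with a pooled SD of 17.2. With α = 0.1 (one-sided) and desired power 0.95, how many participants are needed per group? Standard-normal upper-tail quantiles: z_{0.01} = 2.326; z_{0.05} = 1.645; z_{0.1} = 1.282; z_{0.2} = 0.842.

n = 19 per group

Cohen's d = |M₁ − M₂| / SD_pooled = |61.3 − 77.8| / 17.2 = 16.5 / 17.2 = 0.959.
For two independent groups with equal n: n = 2·((z_{α} + z_β) / d)².
z_{α} + z_β = 1.282 + 1.645 = 2.927.
n = 2 × (2.927 / 0.959)² = 2 × 3.052² = 2 × 9.32 = 18.6.
Round up to the next whole participant.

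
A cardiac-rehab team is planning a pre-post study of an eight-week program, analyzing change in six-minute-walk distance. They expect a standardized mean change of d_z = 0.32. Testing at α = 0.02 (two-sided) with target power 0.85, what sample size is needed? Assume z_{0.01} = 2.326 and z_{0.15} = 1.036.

n = 111 pairs

For a paired (one-sample on differences) test: n = ((z_{α/2} + z_β) / d)².
z_{α/2} + z_β = 2.326 + 1.036 = 3.362.
n = (3.362 / 0.32)² = 10.506² = 110.38.
Round up.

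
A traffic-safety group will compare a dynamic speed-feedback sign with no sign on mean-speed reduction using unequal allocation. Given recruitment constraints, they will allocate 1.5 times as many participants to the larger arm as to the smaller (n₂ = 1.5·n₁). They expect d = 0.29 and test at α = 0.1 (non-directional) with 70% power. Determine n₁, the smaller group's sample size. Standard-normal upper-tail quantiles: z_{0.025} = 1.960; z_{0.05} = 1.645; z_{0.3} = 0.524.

n₁ = 94

With allocation ratio k = n₂/n₁ = 1.5, Var(x̄₁−x̄₂) = σ²(1/n₁ + 1/(k·n₁)) = σ²·(k+1)/(k·n₁).
So n₁ = (1 + 1/k)·((z_{α/2} + z_β)/d)² = 1.667 × (2.169/0.29)².
n₁ = 1.667 × 55.94 = 93.2.
Round up: n₁ = 94, giving n₂ = 1.5 × 94 = 141.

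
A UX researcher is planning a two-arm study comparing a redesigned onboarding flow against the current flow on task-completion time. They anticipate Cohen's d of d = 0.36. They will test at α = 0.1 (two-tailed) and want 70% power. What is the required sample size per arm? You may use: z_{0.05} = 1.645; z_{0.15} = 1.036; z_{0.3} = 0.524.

For two independent groups with equal n: n = 2·((z_{α/2} + z_β) / d)².
z_{α/2} + z_β = 1.645 + 0.524 = 2.169.
n = 2 × (2.169 / 0.36)² = 2 × 6.025² = 2 × 36.30 = 72.6.
Round up to the next whole participant.

n = 73 per group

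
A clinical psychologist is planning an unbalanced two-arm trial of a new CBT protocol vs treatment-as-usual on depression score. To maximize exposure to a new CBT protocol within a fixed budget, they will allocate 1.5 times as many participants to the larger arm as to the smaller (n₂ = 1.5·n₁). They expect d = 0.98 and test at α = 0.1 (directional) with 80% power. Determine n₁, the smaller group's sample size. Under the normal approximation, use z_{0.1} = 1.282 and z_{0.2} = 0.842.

With allocation ratio k = n₂/n₁ = 1.5, Var(x̄₁−x̄₂) = σ²(1/n₁ + 1/(k·n₁)) = σ²·(k+1)/(k·n₁).
So n₁ = (1 + 1/k)·((z_{α} + z_β)/d)² = 1.667 × (2.124/0.98)².
n₁ = 1.667 × 4.70 = 7.8.
Round up: n₁ = 8, giving n₂ = 1.5 × 8 = 12.

n₁ = 8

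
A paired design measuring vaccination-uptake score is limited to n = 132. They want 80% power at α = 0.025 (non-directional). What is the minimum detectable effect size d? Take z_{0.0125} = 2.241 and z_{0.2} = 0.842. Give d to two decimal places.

For a single sample (or paired design) of n = 132: d_min = (z_{α/2} + z_β)/√n.
z-sum = 2.241 + 0.842 = 3.083.
d_min = 3.083 / √132 = 3.083 / 11.489 = 0.268.

d_min ≈ 0.27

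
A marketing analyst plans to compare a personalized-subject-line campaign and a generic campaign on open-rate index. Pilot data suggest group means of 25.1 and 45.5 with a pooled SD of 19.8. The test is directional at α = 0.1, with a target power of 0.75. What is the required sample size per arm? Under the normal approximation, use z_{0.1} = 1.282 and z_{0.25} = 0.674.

Cohen's d = |M₁ − M₂| / SD_pooled = |25.1 − 45.5| / 19.8 = 20.4 / 19.8 = 1.030.
For two independent groups with equal n: n = 2·((z_{α} + z_β) / d)².
z_{α} + z_β = 1.282 + 0.674 = 1.956.
n = 2 × (1.956 / 1.030)² = 2 × 1.899² = 2 × 3.61 = 7.2.
Round up to the next whole participant.

n = 8 per group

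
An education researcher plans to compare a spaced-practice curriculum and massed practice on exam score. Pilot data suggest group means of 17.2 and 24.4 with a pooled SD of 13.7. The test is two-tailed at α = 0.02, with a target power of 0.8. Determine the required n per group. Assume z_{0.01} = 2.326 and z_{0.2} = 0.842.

n = 73 per group

Cohen's d = |M₁ − M₂| / SD_pooled = |17.2 − 24.4| / 13.7 = 7.2 / 13.7 = 0.526.
For two independent groups with equal n: n = 2·((z_{α/2} + z_β) / d)².
z_{α/2} + z_β = 2.326 + 0.842 = 3.168.
n = 2 × (3.168 / 0.526)² = 2 × 6.023² = 2 × 36.27 = 72.5.
Round up to the next whole participant.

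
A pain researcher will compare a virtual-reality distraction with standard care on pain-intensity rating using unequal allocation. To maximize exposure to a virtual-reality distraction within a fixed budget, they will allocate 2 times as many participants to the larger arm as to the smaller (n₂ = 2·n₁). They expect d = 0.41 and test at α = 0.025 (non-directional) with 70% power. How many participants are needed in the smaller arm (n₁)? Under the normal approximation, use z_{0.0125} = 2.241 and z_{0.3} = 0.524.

n₁ = 69

With allocation ratio k = n₂/n₁ = 2, Var(x̄₁−x̄₂) = σ²(1/n₁ + 1/(k·n₁)) = σ²·(k+1)/(k·n₁).
So n₁ = (1 + 1/k)·((z_{α/2} + z_β)/d)² = 1.500 × (2.765/0.41)².
n₁ = 1.500 × 45.48 = 68.2.
Round up: n₁ = 69, giving n₂ = 2 × 69 = 138.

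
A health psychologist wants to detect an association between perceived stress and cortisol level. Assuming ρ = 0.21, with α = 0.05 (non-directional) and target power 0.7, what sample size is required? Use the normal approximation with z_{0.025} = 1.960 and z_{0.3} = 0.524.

Fisher's z: C = ½·ln((1+r)/(1−r)) = ½·ln(1.5316) = 0.2132.
n = ((z_{α/2} + z_β)/C)² + 3.
(1.960 + 0.524) / 0.2132 = 2.484 / 0.2132 = 11.651.
n = 11.651² + 3 = 135.75 + 3 = 138.7.
Round up.

n = 139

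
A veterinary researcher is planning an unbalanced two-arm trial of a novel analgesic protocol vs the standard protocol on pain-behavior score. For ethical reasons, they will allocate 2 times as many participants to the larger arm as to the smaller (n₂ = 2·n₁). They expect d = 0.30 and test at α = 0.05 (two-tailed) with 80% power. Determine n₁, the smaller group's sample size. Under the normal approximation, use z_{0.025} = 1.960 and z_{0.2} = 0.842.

n₁ = 131

With allocation ratio k = n₂/n₁ = 2, Var(x̄₁−x̄₂) = σ²(1/n₁ + 1/(k·n₁)) = σ²·(k+1)/(k·n₁).
So n₁ = (1 + 1/k)·((z_{α/2} + z_β)/d)² = 1.500 × (2.802/0.30)².
n₁ = 1.500 × 87.24 = 130.9.
Round up: n₁ = 131, giving n₂ = 2 × 131 = 262.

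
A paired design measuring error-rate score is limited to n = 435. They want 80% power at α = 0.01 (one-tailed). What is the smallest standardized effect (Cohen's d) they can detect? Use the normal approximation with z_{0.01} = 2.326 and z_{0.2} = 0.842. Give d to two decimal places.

d_min ≈ 0.15

For a single sample (or paired design) of n = 435: d_min = (z_{α} + z_β)/√n.
z-sum = 2.326 + 0.842 = 3.168.
d_min = 3.168 / √435 = 3.168 / 20.857 = 0.152.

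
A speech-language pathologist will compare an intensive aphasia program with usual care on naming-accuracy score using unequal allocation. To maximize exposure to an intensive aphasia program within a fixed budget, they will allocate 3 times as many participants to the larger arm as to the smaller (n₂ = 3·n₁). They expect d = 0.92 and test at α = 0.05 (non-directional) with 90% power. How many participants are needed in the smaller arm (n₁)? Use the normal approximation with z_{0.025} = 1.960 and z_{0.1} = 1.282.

n₁ = 17

With allocation ratio k = n₂/n₁ = 3, Var(x̄₁−x̄₂) = σ²(1/n₁ + 1/(k·n₁)) = σ²·(k+1)/(k·n₁).
So n₁ = (1 + 1/k)·((z_{α/2} + z_β)/d)² = 1.333 × (3.242/0.92)².
n₁ = 1.333 × 12.42 = 16.6.
Round up: n₁ = 17, giving n₂ = 3 × 17 = 51.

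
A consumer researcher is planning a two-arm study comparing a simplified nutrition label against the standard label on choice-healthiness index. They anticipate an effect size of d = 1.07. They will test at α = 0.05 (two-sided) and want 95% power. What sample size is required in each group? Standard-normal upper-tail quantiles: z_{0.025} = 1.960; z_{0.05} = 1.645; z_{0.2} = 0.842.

n = 23 per group

For two independent groups with equal n: n = 2·((z_{α/2} + z_β) / d)².
z_{α/2} + z_β = 1.960 + 1.645 = 3.605.
n = 2 × (3.605 / 1.07)² = 2 × 3.369² = 2 × 11.35 = 22.7.
Round up to the next whole participant.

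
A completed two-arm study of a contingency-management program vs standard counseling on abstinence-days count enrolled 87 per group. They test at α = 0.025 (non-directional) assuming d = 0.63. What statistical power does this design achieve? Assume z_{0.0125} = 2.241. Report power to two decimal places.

For two equal groups, power = Φ(d·√(n/2) − z_{α/2}).
d·√(n/2) = 0.63 × √(87/2) = 0.63 × 6.595 = 4.155.
z_β = 4.155 − 2.241 = 1.914.
Power = Φ(1.914) = 0.972.

power ≈ 0.97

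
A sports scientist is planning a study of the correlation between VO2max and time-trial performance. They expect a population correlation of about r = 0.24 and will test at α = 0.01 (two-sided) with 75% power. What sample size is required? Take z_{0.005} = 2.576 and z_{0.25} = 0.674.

n = 180

Fisher's z: C = ½·ln((1+r)/(1−r)) = ½·ln(1.6316) = 0.2448.
n = ((z_{α/2} + z_β)/C)² + 3.
(2.576 + 0.674) / 0.2448 = 3.250 / 0.2448 = 13.276.
n = 13.276² + 3 = 176.26 + 3 = 179.3.
Round up.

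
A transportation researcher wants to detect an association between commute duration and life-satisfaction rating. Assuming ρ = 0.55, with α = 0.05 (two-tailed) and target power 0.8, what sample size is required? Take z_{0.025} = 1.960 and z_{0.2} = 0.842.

Fisher's z: C = ½·ln((1+r)/(1−r)) = ½·ln(3.4444) = 0.6184.
n = ((z_{α/2} + z_β)/C)² + 3.
(1.960 + 0.842) / 0.6184 = 2.802 / 0.6184 = 4.531.
n = 4.531² + 3 = 20.53 + 3 = 23.5.
Round up.

n = 24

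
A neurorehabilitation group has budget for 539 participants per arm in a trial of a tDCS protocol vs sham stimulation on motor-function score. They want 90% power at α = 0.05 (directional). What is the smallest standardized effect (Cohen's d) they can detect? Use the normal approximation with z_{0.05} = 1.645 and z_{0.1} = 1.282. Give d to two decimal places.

d_min ≈ 0.18

For two independent groups of n = 539 each: d_min = (z_{α} + z_β)·√(2/n).
z-sum = 1.645 + 1.282 = 2.927.
d_min = 2.927 × √(2/539) = 2.927 × 0.0609 = 0.178.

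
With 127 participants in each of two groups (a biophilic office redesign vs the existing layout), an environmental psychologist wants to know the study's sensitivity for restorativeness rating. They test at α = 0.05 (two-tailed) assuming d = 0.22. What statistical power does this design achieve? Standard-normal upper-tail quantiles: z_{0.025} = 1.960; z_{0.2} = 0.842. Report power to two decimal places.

For two equal groups, power = Φ(d·√(n/2) − z_{α/2}).
d·√(n/2) = 0.22 × √(127/2) = 0.22 × 7.969 = 1.753.
z_β = 1.753 − 1.960 = -0.207.
Power = Φ(-0.207) = 0.418.

power ≈ 0.42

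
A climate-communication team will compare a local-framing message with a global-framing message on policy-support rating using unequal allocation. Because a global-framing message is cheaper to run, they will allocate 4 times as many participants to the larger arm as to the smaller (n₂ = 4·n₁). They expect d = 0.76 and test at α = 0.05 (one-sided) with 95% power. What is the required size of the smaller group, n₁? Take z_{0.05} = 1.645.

n₁ = 24

With allocation ratio k = n₂/n₁ = 4, Var(x̄₁−x̄₂) = σ²(1/n₁ + 1/(k·n₁)) = σ²·(k+1)/(k·n₁).
So n₁ = (1 + 1/k)·((z_{α} + z_β)/d)² = 1.250 × (3.290/0.76)².
n₁ = 1.250 × 18.74 = 23.4.
Round up: n₁ = 24, giving n₂ = 4 × 24 = 96.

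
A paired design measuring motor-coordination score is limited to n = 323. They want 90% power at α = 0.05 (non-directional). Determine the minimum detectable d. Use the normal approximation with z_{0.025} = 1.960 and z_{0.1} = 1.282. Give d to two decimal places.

d_min ≈ 0.18

For a single sample (or paired design) of n = 323: d_min = (z_{α/2} + z_β)/√n.
z-sum = 1.960 + 1.282 = 3.242.
d_min = 3.242 / √323 = 3.242 / 17.972 = 0.180.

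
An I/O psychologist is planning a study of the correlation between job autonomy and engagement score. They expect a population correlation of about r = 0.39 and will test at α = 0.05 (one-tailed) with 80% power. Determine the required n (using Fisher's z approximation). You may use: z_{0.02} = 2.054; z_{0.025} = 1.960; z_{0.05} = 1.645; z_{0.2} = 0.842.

n = 40

Fisher's z: C = ½·ln((1+r)/(1−r)) = ½·ln(2.2787) = 0.4118.
n = ((z_{α} + z_β)/C)² + 3.
(1.645 + 0.842) / 0.4118 = 2.487 / 0.4118 = 6.039.
n = 6.039² + 3 = 36.47 + 3 = 39.5.
Round up.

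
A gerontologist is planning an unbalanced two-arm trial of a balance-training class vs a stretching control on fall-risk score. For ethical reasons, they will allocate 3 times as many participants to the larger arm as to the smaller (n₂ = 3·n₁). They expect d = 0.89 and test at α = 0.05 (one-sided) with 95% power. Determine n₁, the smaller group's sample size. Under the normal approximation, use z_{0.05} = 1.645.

n₁ = 19

With allocation ratio k = n₂/n₁ = 3, Var(x̄₁−x̄₂) = σ²(1/n₁ + 1/(k·n₁)) = σ²·(k+1)/(k·n₁).
So n₁ = (1 + 1/k)·((z_{α} + z_β)/d)² = 1.333 × (3.290/0.89)².
n₁ = 1.333 × 13.67 = 18.2.
Round up: n₁ = 19, giving n₂ = 3 × 19 = 57.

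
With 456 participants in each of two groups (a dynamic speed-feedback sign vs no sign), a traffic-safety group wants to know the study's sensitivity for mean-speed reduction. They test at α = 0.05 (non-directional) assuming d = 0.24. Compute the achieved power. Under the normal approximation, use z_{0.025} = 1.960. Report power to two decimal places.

power ≈ 0.95

For two equal groups, power = Φ(d·√(n/2) − z_{α/2}).
d·√(n/2) = 0.24 × √(456/2) = 0.24 × 15.100 = 3.624.
z_β = 3.624 − 1.960 = 1.664.
Power = Φ(1.664) = 0.952.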